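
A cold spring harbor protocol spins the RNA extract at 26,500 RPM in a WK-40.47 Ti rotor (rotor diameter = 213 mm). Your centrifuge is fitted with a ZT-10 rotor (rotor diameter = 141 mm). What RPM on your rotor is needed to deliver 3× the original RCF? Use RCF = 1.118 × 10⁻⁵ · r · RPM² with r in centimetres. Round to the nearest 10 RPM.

≈ 56410 RPM

Original rotor: r = 213 mm / 2 = 106.5 mm = 10.65 cm
RCF_original = 1.118 × 10⁻⁵ × 10.65 × (26500)² = 1.118 × 10⁻⁵ × 10.65 × 702,250,000 ≈ 83,614.8 × g
Target RCF = 3 × 83,614.8 ≈ 250,844.4 × g
Your rotor: r = 141 mm / 2 = 70.5 mm = 7.05 cm
250,844.4 = 1.118 × 10⁻⁵ × 7.05 × N²
N² = 250,844.4 / (7.8819 × 10⁻⁵) = 3,182,537,205
N ≈ √3,182,537,205 ≈ 56,414.0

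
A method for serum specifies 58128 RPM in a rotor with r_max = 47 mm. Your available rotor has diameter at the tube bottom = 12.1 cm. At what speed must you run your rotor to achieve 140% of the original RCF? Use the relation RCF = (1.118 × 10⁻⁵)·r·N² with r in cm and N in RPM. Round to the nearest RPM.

Original rotor: r = 47 mm = 4.7 cm
RCF_original = 1.118 × 10⁻⁵ × 4.7 × (58128)² = 1.118 × 10⁻⁵ × 4.7 × 3,378,864,384 ≈ 177,545.8 × g
Target RCF = 1.4 × 177,545.8 ≈ 248,564.1 × g
Your rotor: r = 12.1 / 2 = 6.05 cm
248,564.1 = 1.118 × 10⁻⁵ × 6.05 × N²
N² = 248,564.1 / (6.7639 × 10⁻⁵) = 3,674,863,614
N ≈ √3,674,863,614 ≈ 60,620.7

60621 RPM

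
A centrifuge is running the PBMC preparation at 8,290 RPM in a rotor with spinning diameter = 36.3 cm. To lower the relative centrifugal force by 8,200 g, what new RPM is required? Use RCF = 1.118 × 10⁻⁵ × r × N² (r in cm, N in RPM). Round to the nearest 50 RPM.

N₂ ≈ 5300 RPM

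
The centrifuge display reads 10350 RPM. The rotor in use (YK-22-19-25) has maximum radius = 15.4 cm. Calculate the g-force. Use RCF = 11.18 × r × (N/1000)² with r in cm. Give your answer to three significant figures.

RCF ≈ 18400 × g

RCF = 11.18 × 15.4 × (10.35)² = 11.18 × 15.4 × 107.1225 ≈ 18,443.5 × g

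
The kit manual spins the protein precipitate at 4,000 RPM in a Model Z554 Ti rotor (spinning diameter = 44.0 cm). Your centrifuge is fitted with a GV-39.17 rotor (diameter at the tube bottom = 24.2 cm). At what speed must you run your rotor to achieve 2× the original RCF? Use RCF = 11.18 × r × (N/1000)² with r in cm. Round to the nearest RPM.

≈ 7628 RPM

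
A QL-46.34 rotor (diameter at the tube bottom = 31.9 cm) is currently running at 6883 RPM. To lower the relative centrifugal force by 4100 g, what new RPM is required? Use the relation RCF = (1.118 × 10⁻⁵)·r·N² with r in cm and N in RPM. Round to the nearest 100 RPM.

r = 31.9 / 2 = 15.95 cm
Current RCF = 1.118 × 10⁻⁵ × 15.95 × (6883)² = 1.118 × 10⁻⁵ × 15.95 × 47,375,689 ≈ 8,448.1 × g
Target RCF = 8,448.1 − 4,100 = 4,348.1 × g
N² = 4,348.1 / (17.8321 × 10⁻⁵) = 24,383,555
N ≈ √24,383,555 ≈ 4,938.0

≈ 4900 RPM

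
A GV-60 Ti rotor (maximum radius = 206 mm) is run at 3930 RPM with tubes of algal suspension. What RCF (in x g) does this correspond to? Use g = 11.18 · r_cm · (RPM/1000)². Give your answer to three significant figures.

≈ 3560 x g

r = 206 mm = 20.6 cm
RCF = 11.18 × r × (N/1000)²
RCF = 11.18 × 20.6 × (3.93)² = 11.18 × 20.6 × 15.4449 ≈ 3,557.1 × g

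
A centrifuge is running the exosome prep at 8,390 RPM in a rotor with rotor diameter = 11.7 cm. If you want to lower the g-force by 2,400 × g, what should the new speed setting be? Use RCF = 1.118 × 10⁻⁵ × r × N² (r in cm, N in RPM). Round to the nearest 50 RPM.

r = 11.7 / 2 = 5.85 cm
Current RCF = 1.118 × 10⁻⁵ × 5.85 × (8390)² = 1.118 × 10⁻⁵ × 5.85 × 70,392,100 ≈ 4,603.9 × g
Target RCF = 4,603.9 − 2,400 = 2,203.9 × g
N² = 2,203.9 / (6.5403 × 10⁻⁵) = 33,697,231
N ≈ √33,697,231 ≈ 5,804.9

N₂ ≈ 5800 RPM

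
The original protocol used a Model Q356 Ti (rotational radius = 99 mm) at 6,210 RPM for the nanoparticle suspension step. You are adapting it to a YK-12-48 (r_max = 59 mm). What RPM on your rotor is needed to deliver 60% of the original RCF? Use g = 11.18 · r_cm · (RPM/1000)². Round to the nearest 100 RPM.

6200 RPM

Original rotor: r = 99 mm = 9.9 cm
RCF_original = 11.18 × 9.9 × (6.21)² = 11.18 × 9.9 × 38.5641 ≈ 4,268.4 × g
Target RCF = 0.6 × 4,268.4 ≈ 2,561 × g
Your rotor: r = 59 mm = 5.9 cm
2,561 = 11.18 × 5.9 × (N/1000)²
(N/1000)² = 2,561 / 65.962 = 38.82538
N = 1000 × √38.82538 ≈ 6,231.0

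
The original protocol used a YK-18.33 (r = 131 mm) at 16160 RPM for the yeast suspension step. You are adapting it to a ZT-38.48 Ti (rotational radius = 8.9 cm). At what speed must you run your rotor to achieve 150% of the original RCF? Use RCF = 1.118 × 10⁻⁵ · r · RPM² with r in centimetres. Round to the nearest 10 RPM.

Original rotor: r = 131 mm = 13.1 cm
RCF_original = 1.118 × 10⁻⁵ × 13.1 × (16160)² = 1.118 × 10⁻⁵ × 13.1 × 261,145,600 ≈ 38,246.9 × g
Target RCF = 1.5 × 38,246.9 ≈ 57,370.4 × g
57,370.4 = 1.118 × 10⁻⁵ × 8.9 × N²
N² = 57,370.4 / (9.9502 × 10⁻⁵) = 576,575,345
N ≈ √576,575,345 ≈ 24,012.0

24010 RPM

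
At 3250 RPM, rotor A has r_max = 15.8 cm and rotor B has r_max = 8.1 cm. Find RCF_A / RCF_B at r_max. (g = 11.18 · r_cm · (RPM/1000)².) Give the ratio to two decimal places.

At fixed N, RCF ∝ r, so RCF_A/RCF_B = r_A/r_B = 15.8 / 8.1 = 1.9506.

1.95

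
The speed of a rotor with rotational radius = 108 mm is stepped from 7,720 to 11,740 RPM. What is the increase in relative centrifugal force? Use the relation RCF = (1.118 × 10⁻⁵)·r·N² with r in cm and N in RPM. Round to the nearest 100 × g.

9400 x g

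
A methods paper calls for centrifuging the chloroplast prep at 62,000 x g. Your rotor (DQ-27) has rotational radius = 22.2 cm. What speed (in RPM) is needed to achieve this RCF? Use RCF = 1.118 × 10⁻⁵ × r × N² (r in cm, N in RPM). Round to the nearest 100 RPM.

N ≈ 15800 RPM

RCF = 1.118 × 10⁻⁵ × r × N²
62,000 = 1.118 × 10⁻⁵ × 22.2 × N²
N² = 62,000 / (24.8196 × 10⁻⁵) = 249,802,575
N ≈ √249,802,575 ≈ 15,805.1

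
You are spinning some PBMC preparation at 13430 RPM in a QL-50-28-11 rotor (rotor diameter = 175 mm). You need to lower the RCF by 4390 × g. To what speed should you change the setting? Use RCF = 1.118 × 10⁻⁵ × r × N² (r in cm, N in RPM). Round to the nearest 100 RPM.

N₂ ≈ 11600 RPM

r = 175 mm / 2 = 87.5 mm = 8.75 cm
Current RCF = 1.118 × 10⁻⁵ × 8.75 × (13430)² = 1.118 × 10⁻⁵ × 8.75 × 180,364,900 ≈ 17,644.2 × g
Target RCF = 17,644.2 − 4,390 = 13,254.2 × g
N² = 13,254.2 / (9.7825 × 10⁻⁵) = 135,488,883
N ≈ √135,488,883 ≈ 11,640.0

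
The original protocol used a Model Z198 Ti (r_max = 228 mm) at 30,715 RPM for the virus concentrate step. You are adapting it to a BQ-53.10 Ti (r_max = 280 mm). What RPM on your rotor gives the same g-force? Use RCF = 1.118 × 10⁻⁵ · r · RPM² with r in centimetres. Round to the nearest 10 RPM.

≈ 27720 RPM

Original rotor: r = 228 mm = 22.8 cm
RCF_original = 1.118 × 10⁻⁵ × 22.8 × (30715)² = 1.118 × 10⁻⁵ × 22.8 × 943,411,225 ≈ 240,479.3 × g
Your rotor: r = 280 mm = 28.0 cm
240,479.3 = 1.118 × 10⁻⁵ × 28 × N²
N² = 240,479.3 / (31.304 × 10⁻⁵) = 768,206,300
N ≈ √768,206,300 ≈ 27,716.5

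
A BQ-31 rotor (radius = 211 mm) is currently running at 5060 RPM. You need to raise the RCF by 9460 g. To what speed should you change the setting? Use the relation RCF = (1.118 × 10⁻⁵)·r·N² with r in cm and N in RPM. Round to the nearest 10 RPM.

r = 211 mm = 21.1 cm
Current RCF = 1.118 × 10⁻⁵ × 21.1 × (5060)² = 1.118 × 10⁻⁵ × 21.1 × 25,603,600 ≈ 6,039.8 × g
Target RCF = 6,039.8 + 9,460 = 15,499.8 × g
N² = 15,499.8 / (23.5898 × 10⁻⁵) = 65,705,517
N ≈ √65,705,517 ≈ 8,105.9

8110 RPM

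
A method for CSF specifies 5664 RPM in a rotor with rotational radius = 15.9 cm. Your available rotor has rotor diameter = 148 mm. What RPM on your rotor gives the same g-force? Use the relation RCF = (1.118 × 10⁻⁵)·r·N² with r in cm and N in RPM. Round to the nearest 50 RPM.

≈ 8300 RPM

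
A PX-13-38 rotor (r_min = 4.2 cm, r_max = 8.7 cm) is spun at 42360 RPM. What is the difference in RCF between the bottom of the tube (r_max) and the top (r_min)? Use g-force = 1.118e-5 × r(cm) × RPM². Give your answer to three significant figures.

≈ 90300 x g

RCF_max = 1.118 × 10⁻⁵ × 8.7 × (42360)² = 1.118 × 10⁻⁵ × 8.7 × 1,794,369,600 ≈ 174,531.2 × g
RCF_min = 1.118 × 10⁻⁵ × 4.2 × (42360)² = 1.118 × 10⁻⁵ × 4.2 × 1,794,369,600 ≈ 84,256.4 × g
ΔRCF = 174,531.2 − 84,256.4 = 90,274.8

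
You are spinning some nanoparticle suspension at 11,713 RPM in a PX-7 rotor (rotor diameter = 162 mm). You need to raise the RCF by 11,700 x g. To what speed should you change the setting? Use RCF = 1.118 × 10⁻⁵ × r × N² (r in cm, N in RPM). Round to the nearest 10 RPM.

r = 162 mm / 2 = 81 mm = 8.1 cm
Current RCF = 1.118 × 10⁻⁵ × 8.1 × (11713)² = 1.118 × 10⁻⁵ × 8.1 × 137,194,369 ≈ 12,424 × g
Target RCF = 12,424 + 11,700 = 24,124 × g
N² = 24,124 / (9.0558 × 10⁻⁵) = 266,392,809
N ≈ √266,392,809 ≈ 16,321.5

≈ 16320 RPM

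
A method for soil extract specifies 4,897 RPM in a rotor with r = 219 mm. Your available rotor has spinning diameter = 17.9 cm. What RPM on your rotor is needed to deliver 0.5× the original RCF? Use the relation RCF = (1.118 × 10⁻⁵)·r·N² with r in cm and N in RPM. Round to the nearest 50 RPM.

Original rotor: r = 219 mm = 21.9 cm
RCF_original = 1.118 × 10⁻⁵ × 21.9 × (4897)² = 1.118 × 10⁻⁵ × 21.9 × 23,980,609 ≈ 5,871.5 × g
Target RCF = 0.5 × 5,871.5 ≈ 2,935.8 × g
Your rotor: r = 17.9 / 2 = 8.95 cm
2,935.8 = 1.118 × 10⁻⁵ × 8.95 × N²
N² = 2,935.8 / (10.0061 × 10⁻⁵) = 29,340,103
N ≈ √29,340,103 ≈ 5,416.7

5400 RPM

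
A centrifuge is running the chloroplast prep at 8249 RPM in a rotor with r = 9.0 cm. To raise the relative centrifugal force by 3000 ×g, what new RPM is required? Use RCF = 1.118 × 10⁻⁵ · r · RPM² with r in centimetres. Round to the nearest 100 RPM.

Current RCF = 1.118 × 10⁻⁵ × 9 × (8249)² = 1.118 × 10⁻⁵ × 9 × 68,046,001 ≈ 6,846.8 × g
Target RCF = 6,846.8 + 3,000 = 9,846.8 × g
N² = 9,846.8 / (10.062 × 10⁻⁵) = 97,861,260
N ≈ √97,861,260 ≈ 9,892.5

≈ 9900 RPM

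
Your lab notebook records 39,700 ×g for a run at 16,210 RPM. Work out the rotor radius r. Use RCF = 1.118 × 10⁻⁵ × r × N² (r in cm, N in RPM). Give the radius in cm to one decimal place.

13.5 cm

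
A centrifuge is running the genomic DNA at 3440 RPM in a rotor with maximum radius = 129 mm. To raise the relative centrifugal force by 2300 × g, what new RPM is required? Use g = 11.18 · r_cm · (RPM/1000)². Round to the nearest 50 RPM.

r = 129 mm = 12.9 cm
Current RCF = 11.18 × 12.9 × (3.44)² = 11.18 × 12.9 × 11.8336 ≈ 1,706.7 × g
Target RCF = 1,706.7 + 2,300 = 4,006.7 × g
(N/1000)² = 4,006.7 / 144.222 = 27.78148
N = 1000 × √27.78148 ≈ 5,270.8

5250 RPM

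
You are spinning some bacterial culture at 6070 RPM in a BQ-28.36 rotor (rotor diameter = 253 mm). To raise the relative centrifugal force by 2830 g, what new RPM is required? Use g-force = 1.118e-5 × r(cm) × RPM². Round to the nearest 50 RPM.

≈ 7550 RPM

r = 253 mm / 2 = 126.5 mm = 12.65 cm
Current RCF = 1.118 × 10⁻⁵ × 12.65 × (6070)² = 1.118 × 10⁻⁵ × 12.65 × 36,844,900 ≈ 5,210.9 × g
Target RCF = 5,210.9 + 2,830 = 8,040.9 × g
N² = 8,040.9 / (14.1427 × 10⁻⁵) = 56,855,480
N ≈ √56,855,480 ≈ 7,540.3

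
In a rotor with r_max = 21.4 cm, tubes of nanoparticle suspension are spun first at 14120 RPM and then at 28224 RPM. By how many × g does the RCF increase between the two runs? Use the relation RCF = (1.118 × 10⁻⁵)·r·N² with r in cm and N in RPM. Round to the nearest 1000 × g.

≈ 143000 × g

RCF₁ = 1.118 × 10⁻⁵ × 21.4 × (14120)² = 1.118 × 10⁻⁵ × 21.4 × 199,374,400 ≈ 47,700.7 × g
RCF₂ = 1.118 × 10⁻⁵ × 21.4 × (28224)² = 1.118 × 10⁻⁵ × 21.4 × 796,594,176 ≈ 190,586.7 × g
Increase = 190,586.7 − 47,700.7 = 142,886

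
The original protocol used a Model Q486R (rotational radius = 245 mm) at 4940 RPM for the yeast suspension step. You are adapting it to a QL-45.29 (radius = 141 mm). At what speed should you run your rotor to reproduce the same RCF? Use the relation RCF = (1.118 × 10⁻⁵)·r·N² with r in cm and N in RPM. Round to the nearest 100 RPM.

Original rotor: r = 245 mm = 24.5 cm
RCF_original = 1.118 × 10⁻⁵ × 24.5 × (4940)² = 1.118 × 10⁻⁵ × 24.5 × 24,403,600 ≈ 6,684.4 × g
Your rotor: r = 141 mm = 14.1 cm
6,684.4 = 1.118 × 10⁻⁵ × 14.1 × N²
N² = 6,684.4 / (15.7638 × 10⁻⁵) = 42,403,481
N ≈ √42,403,481 ≈ 6,511.8

≈ 6500 RPM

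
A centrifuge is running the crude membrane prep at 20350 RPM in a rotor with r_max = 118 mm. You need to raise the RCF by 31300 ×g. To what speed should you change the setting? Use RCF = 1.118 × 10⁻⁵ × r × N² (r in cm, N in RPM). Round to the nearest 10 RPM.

r = 118 mm = 11.8 cm
Current RCF = 1.118 × 10⁻⁵ × 11.8 × (20350)² = 1.118 × 10⁻⁵ × 11.8 × 414,122,500 ≈ 54,632.7 × g
Target RCF = 54,632.7 + 31,300 = 85,932.7 × g
N² = 85,932.7 / (13.1924 × 10⁻⁵) = 651,380,340
N ≈ √651,380,340 ≈ 25,522.2

N₂ ≈ 25520 RPM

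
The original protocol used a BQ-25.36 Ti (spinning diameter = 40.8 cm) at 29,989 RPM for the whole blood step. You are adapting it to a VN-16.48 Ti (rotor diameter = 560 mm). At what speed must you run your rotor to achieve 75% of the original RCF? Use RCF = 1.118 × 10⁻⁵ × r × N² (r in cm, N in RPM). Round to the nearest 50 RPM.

Original rotor: r = 40.8 / 2 = 20.4 cm
RCF = 1.118 × 10⁻⁵ × r × N²
RCF_original = 1.118 × 10⁻⁵ × 20.4 × (29989)² = 1.118 × 10⁻⁵ × 20.4 × 899,340,121 ≈ 205,114.3 × g
Target RCF = 0.75 × 205,114.3 ≈ 153,835.7 × g
Your rotor: r = 560 mm / 2 = 280 mm = 28 cm
153,835.7 = 1.118 × 10⁻⁵ × 28 × N²
N² = 153,835.7 / (31.304 × 10⁻⁵) = 491,425,058
N ≈ √491,425,058 ≈ 22,168.1

22150 RPM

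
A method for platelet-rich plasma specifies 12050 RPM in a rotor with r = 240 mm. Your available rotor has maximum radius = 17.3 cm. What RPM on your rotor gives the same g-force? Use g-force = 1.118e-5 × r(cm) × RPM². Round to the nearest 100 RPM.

≈ 14200 RPM

Original rotor: r = 240 mm = 24.0 cm
RCF = 1.118 × 10⁻⁵ × r × N²
RCF_original = 1.118 × 10⁻⁵ × 24 × (12050)² = 1.118 × 10⁻⁵ × 24 × 145,202,500 ≈ 38,960.7 × g
38,960.7 = 1.118 × 10⁻⁵ × 17.3 × N²
N² = 38,960.7 / (19.3414 × 10⁻⁵) = 201,436,814
N ≈ √201,436,814 ≈ 14,192.8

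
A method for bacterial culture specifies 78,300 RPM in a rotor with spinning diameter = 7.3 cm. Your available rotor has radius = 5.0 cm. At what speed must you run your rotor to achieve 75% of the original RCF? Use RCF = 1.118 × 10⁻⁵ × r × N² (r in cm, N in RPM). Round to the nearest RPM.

≈ 57937 RPM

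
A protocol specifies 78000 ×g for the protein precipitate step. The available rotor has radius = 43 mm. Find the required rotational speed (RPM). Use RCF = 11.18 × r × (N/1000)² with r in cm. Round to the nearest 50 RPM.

N ≈ 40300 RPM

r = 43 mm = 4.3 cm
78,000 = 11.18 × 4.3 × (N/1000)²
(N/1000)² = 78,000 / 48.074 = 1622.499
N = 1000 × √1622.499 ≈ 40,280.3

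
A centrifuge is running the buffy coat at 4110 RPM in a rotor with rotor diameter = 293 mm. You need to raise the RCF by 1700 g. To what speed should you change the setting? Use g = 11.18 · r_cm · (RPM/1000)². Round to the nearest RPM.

r = 293 mm / 2 = 146.5 mm = 14.65 cm
Current RCF = 11.18 × 14.65 × (4.11)² = 11.18 × 14.65 × 16.8921 ≈ 2,766.7 × g
Target RCF = 2,766.7 + 1,700 = 4,466.7 × g
(N/1000)² = 4,466.7 / 163.787 = 27.2714
N = 1000 × √27.2714 ≈ 5,222.2

5222 RPM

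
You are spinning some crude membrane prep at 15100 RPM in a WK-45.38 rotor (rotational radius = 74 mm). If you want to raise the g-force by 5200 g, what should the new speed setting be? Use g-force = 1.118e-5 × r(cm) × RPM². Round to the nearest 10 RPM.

N₂ ≈ 17050 RPM

r = 74 mm = 7.4 cm
Current RCF = 1.118 × 10⁻⁵ × 7.4 × (15100)² = 1.118 × 10⁻⁵ × 7.4 × 228,010,000 ≈ 18,863.7 × g
Target RCF = 18,863.7 + 5,200 = 24,063.7 × g
N² = 24,063.7 / (8.2732 × 10⁻⁵) = 290,863,269
N ≈ √290,863,269 ≈ 17,054.7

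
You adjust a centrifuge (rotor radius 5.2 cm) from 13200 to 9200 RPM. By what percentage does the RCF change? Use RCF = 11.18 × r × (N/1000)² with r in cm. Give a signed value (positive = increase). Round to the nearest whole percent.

RCF ∝ N², so the ratio is (9200/13200)² = (0.696970)² = 0.4858.
Change = 0.4858 − 1 = -0.5142 → -51.4%.

-51%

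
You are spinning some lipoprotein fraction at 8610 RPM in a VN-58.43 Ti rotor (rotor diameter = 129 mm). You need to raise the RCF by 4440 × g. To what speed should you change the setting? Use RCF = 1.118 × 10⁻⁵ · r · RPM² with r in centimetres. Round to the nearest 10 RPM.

r = 129 mm / 2 = 64.5 mm = 6.45 cm
Current RCF = 1.118 × 10⁻⁵ × 6.45 × (8610)² = 1.118 × 10⁻⁵ × 6.45 × 74,132,100 ≈ 5,345.7 × g
Target RCF = 5,345.7 + 4,440 = 9,785.7 × g
N² = 9,785.7 / (7.2111 × 10⁻⁵) = 135,703,291
N ≈ √135,703,291 ≈ 11,649.2

N₂ ≈ 11650 RPM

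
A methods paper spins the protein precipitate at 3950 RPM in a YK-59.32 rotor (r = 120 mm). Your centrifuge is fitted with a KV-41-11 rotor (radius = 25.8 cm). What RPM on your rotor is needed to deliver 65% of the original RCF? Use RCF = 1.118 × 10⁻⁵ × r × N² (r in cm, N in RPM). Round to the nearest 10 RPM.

2170 RPM

Original rotor: r = 120 mm = 12.0 cm
RCF_original = 1.118 × 10⁻⁵ × 12 × (3950)² = 1.118 × 10⁻⁵ × 12 × 15,602,500 ≈ 2,093.2 × g
Target RCF = 0.65 × 2,093.2 ≈ 1,360.6 × g
1,360.6 = 1.118 × 10⁻⁵ × 25.8 × N²
N² = 1,360.6 / (28.8444 × 10⁻⁵) = 4,717,033
N ≈ √4,717,033 ≈ 2,171.9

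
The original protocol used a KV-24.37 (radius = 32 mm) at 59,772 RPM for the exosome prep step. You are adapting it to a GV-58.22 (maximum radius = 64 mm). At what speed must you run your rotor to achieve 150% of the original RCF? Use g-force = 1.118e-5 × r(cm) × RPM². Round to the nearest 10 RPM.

≈ 51760 RPM

Original rotor: r = 32 mm = 3.2 cm
RCF_original = 1.118 × 10⁻⁵ × 3.2 × (59772)² = 1.118 × 10⁻⁵ × 3.2 × 3,572,691,984 ≈ 127,816.6 × g
Target RCF = 1.5 × 127,816.6 ≈ 191,724.9 × g
Your rotor: r = 64 mm = 6.4 cm
191,724.9 = 1.118 × 10⁻⁵ × 6.4 × N²
N² = 191,724.9 / (7.1552 × 10⁻⁵) = 2,679,518,392
N ≈ √2,679,518,392 ≈ 51,764.1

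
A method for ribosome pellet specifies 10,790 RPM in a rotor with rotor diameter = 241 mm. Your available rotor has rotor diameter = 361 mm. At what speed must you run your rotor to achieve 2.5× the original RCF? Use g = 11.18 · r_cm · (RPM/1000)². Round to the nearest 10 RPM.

13940 RPM

Original rotor: r = 241 mm / 2 = 120.5 mm = 12.05 cm
RCF = 11.18 × r × (N/1000)²
RCF_original = 11.18 × 12.05 × (10.79)² = 11.18 × 12.05 × 116.4241 ≈ 15,684.5 × g
Target RCF = 2.5 × 15,684.5 ≈ 39,211.2 × g
Your rotor: r = 361 mm / 2 = 180.5 mm = 18.05 cm
39,211.2 = 11.18 × 18.05 × (N/1000)²
(N/1000)² = 39,211.2 / 201.799 = 194.3082
N = 1000 × √194.3082 ≈ 13,939.4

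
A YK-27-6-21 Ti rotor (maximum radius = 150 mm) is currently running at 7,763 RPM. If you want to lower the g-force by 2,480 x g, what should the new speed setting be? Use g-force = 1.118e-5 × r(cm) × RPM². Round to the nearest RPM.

N₂ ≈ 6744 RPM

r = 150 mm = 15.0 cm
Current RCF = 1.118 × 10⁻⁵ × 15 × (7763)² = 1.118 × 10⁻⁵ × 15 × 60,264,169 ≈ 10,106.3 × g
Target RCF = 10,106.3 − 2,480 = 7,626.3 × g
N² = 7,626.3 / (16.77 × 10⁻⁵) = 45,475,850
N ≈ √45,475,850 ≈ 6,743.6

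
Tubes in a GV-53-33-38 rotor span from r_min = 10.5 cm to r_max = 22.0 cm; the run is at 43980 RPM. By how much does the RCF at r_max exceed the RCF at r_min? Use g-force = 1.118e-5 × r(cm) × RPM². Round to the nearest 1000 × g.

ΔRCF = 1.118 × 10⁻⁵ × (r_max − r_min) × N² = 1.118 × 10⁻⁵ × 11.5 × 1,934,240,400 ≈ 248,685.3

249000 ×g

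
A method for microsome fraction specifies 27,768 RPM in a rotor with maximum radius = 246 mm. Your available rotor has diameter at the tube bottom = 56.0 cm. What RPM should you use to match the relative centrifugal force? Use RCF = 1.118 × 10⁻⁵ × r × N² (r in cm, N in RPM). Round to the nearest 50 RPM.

Original rotor: r = 246 mm = 24.6 cm
RCF_original = 1.118 × 10⁻⁵ × 24.6 × (27768)² = 1.118 × 10⁻⁵ × 24.6 × 771,061,824 ≈ 212,063.6 × g
Your rotor: r = 56.0 / 2 = 28 cm
212,063.6 = 1.118 × 10⁻⁵ × 28 × N²
N² = 212,063.6 / (31.304 × 10⁻⁵) = 677,432,916
N ≈ √677,432,916 ≈ 26,027.5

26050 RPM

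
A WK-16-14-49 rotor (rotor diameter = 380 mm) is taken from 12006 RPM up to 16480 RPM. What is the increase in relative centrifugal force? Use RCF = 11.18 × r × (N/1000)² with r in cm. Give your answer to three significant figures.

r = 380 mm / 2 = 190 mm = 19 cm
RCF₁ = 11.18 × 19 × (12.006)² = 11.18 × 19 × 144.144036 ≈ 30,619.1 × g
RCF₂ = 11.18 × 19 × (16.48)² = 11.18 × 19 × 271.5904 ≈ 57,691.2 × g
Increase = 57,691.2 − 30,619.1 = 27,072.1

27100 ×g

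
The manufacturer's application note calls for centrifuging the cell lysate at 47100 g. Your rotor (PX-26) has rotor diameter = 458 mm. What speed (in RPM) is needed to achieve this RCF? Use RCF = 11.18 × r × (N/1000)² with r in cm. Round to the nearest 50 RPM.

13550 RPM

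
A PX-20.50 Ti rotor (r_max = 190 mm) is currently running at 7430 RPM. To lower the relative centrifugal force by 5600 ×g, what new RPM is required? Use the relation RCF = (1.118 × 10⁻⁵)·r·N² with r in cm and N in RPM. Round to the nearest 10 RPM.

r = 190 mm = 19.0 cm
Current RCF = 1.118 × 10⁻⁵ × 19 × (7430)² = 1.118 × 10⁻⁵ × 19 × 55,204,900 ≈ 11,726.6 × g
Target RCF = 11,726.6 − 5,600 = 6,126.6 × g
N² = 6,126.6 / (21.242 × 10⁻⁵) = 28,841,917
N ≈ √28,841,917 ≈ 5,370.5

5370 RPM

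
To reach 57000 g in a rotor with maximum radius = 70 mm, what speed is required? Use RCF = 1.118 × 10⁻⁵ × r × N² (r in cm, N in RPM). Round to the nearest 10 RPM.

26990 RPM

r = 70 mm = 7.0 cm
RCF = 1.118 × 10⁻⁵ × r × N²
57,000 = 1.118 × 10⁻⁵ × 7 × N²
N² = 57,000 / (7.826 × 10⁻⁵) = 728,341,426
N ≈ √728,341,426 ≈ 26,987.8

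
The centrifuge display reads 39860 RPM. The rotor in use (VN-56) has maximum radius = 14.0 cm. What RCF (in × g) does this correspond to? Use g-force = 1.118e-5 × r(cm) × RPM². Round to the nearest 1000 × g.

RCF = 1.118 × 10⁻⁵ × r × N²
RCF = 1.118 × 10⁻⁵ × 14 × (39860)² = 1.118 × 10⁻⁵ × 14 × 1,588,819,600 ≈ 248,682 × g

RCF ≈ 249000 × g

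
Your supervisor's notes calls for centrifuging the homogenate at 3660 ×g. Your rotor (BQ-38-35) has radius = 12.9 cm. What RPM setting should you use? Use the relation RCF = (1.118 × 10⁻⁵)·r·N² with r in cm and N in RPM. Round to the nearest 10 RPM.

5040 RPM

3,660 = 1.118 × 10⁻⁵ × 12.9 × N²
N² = 3,660 / (14.4222 × 10⁻⁵) = 25,377,543
N ≈ √25,377,543 ≈ 5,037.6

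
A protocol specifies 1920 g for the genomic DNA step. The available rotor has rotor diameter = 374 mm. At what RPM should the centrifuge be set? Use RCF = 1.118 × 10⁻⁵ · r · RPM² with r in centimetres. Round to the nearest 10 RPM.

r = 374 mm / 2 = 187 mm = 18.7 cm
RCF = 1.118 × 10⁻⁵ × r × N²
1,920 = 1.118 × 10⁻⁵ × 18.7 × N²
N² = 1,920 / (20.9066 × 10⁻⁵) = 9,183,703
N ≈ √9,183,703 ≈ 3,030.5

≈ 3030 RPM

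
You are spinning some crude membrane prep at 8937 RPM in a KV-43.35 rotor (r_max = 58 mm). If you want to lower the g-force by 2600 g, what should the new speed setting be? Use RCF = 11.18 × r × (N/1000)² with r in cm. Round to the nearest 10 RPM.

6310 RPM

r = 58 mm = 5.8 cm
Current RCF = 11.18 × 5.8 × (8.937)² = 11.18 × 5.8 × 79.869969 ≈ 5,179.1 × g
Target RCF = 5,179.1 − 2,600 = 2,579.1 × g
(N/1000)² = 2,579.1 / 64.844 = 39.77392
N = 1000 × √39.77392 ≈ 6,306.7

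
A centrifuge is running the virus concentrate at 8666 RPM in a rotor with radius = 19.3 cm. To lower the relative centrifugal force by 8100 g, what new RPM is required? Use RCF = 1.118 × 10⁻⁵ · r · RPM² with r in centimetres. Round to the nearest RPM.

6129 RPM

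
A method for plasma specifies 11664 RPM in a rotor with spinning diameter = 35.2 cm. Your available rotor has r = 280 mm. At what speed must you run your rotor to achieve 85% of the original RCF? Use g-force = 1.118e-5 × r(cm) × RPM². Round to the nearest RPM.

Original rotor: r = 35.2 / 2 = 17.6 cm
RCF = 1.118 × 10⁻⁵ × r × N²
RCF_original = 1.118 × 10⁻⁵ × 17.6 × (11664)² = 1.118 × 10⁻⁵ × 17.6 × 136,048,896 ≈ 26,770.1 × g
Target RCF = 0.85 × 26,770.1 ≈ 22,754.6 × g
Your rotor: r = 280 mm = 28.0 cm
22,754.6 = 1.118 × 10⁻⁵ × 28 × N²
N² = 22,754.6 / (31.304 × 10⁻⁵) = 72,689,113
N ≈ √72,689,113 ≈ 8,525.8

8526 RPM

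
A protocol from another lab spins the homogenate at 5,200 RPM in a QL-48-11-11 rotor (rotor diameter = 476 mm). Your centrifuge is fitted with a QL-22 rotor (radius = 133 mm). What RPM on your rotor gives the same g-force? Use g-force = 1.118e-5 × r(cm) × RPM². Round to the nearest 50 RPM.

Original rotor: r = 476 mm / 2 = 238 mm = 23.8 cm
RCF_original = 1.118 × 10⁻⁵ × 23.8 × (5200)² = 1.118 × 10⁻⁵ × 23.8 × 27,040,000 ≈ 7,194.9 × g
Your rotor: r = 133 mm = 13.3 cm
7,194.9 = 1.118 × 10⁻⁵ × 13.3 × N²
N² = 7,194.9 / (14.8694 × 10⁻⁵) = 48,387,292
N ≈ √48,387,292 ≈ 6,956.1

6950 RPM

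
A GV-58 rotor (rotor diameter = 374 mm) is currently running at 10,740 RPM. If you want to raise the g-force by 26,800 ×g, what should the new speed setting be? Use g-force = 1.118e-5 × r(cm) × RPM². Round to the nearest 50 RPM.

N₂ ≈ 15600 RPM

r = 374 mm / 2 = 187 mm = 18.7 cm
Current RCF = 1.118 × 10⁻⁵ × 18.7 × (10740)² = 1.118 × 10⁻⁵ × 18.7 × 115,347,600 ≈ 24,115.3 × g
Target RCF = 24,115.3 + 26,800 = 50,915.3 × g
N² = 50,915.3 / (20.9066 × 10⁻⁵) = 243,536,969
N ≈ √243,536,969 ≈ 15,605.7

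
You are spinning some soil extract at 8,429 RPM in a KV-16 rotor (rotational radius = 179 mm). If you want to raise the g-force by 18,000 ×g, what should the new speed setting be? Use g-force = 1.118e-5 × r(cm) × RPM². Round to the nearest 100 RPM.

r = 179 mm = 17.9 cm
Current RCF = 1.118 × 10⁻⁵ × 17.9 × (8429)² = 1.118 × 10⁻⁵ × 17.9 × 71,048,041 ≈ 14,218.3 × g
Target RCF = 14,218.3 + 18,000 = 32,218.3 × g
N² = 32,218.3 / (20.0122 × 10⁻⁵) = 160,993,294
N ≈ √160,993,294 ≈ 12,688.3

≈ 12700 RPM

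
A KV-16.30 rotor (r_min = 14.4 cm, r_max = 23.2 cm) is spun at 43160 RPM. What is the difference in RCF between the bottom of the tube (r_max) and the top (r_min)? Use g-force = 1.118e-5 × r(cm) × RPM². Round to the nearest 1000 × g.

≈ 183000 ×g

RCF_max = 1.118 × 10⁻⁵ × 23.2 × (43160)² = 1.118 × 10⁻⁵ × 23.2 × 1,862,785,600 ≈ 483,161.9 × g
RCF_min = 1.118 × 10⁻⁵ × 14.4 × (43160)² = 1.118 × 10⁻⁵ × 14.4 × 1,862,785,600 ≈ 299,893.6 × g
ΔRCF = 483,161.9 − 299,893.6 = 183,268.3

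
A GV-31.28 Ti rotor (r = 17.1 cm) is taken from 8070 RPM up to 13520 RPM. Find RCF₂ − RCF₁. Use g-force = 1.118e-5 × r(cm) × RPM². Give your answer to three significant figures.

RCF₁ = 1.118 × 10⁻⁵ × 17.1 × (8070)² = 1.118 × 10⁻⁵ × 17.1 × 65,124,900 ≈ 12,450.4 × g
RCF₂ = 1.118 × 10⁻⁵ × 17.1 × (13520)² = 1.118 × 10⁻⁵ × 17.1 × 182,790,400 ≈ 34,945.5 × g
Increase = 34,945.5 − 12,450.4 = 22,495.1

22500 g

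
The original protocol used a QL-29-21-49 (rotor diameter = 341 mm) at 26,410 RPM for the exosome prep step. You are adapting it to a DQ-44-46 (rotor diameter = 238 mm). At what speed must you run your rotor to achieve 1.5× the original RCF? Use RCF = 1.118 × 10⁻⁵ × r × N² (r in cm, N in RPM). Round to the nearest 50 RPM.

Original rotor: r = 341 mm / 2 = 170.5 mm = 17.05 cm
RCF_original = 1.118 × 10⁻⁵ × 17.05 × (26410)² = 1.118 × 10⁻⁵ × 17.05 × 697,488,100 ≈ 132,954.5 × g
Target RCF = 1.5 × 132,954.5 ≈ 199,431.8 × g
Your rotor: r = 238 mm / 2 = 119 mm = 11.9 cm
199,431.8 = 1.118 × 10⁻⁵ × 11.9 × N²
N² = 199,431.8 / (13.3042 × 10⁻⁵) = 1,499,013,845
N ≈ √1,499,013,845 ≈ 38,717.1

≈ 38700 RPM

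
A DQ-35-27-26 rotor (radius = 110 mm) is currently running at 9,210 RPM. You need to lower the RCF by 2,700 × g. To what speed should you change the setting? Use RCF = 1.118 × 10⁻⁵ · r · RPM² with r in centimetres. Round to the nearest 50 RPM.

r = 110 mm = 11.0 cm
Current RCF = 1.118 × 10⁻⁵ × 11 × (9210)² = 1.118 × 10⁻⁵ × 11 × 84,824,100 ≈ 10,431.7 × g
Target RCF = 10,431.7 − 2,700 = 7,731.7 × g
N² = 7,731.7 / (12.298 × 10⁻⁵) = 62,869,572
N ≈ √62,869,572 ≈ 7,929.0

≈ 7950 RPM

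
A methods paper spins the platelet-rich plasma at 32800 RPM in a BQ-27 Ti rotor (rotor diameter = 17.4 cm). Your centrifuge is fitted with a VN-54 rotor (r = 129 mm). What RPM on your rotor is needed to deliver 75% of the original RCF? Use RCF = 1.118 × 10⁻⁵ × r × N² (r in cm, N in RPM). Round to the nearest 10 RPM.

Original rotor: r = 17.4 / 2 = 8.7 cm
RCF_original = 1.118 × 10⁻⁵ × 8.7 × (32800)² = 1.118 × 10⁻⁵ × 8.7 × 1,075,840,000 ≈ 104,642.7 × g
Target RCF = 0.75 × 104,642.7 ≈ 78,482 × g
Your rotor: r = 129 mm = 12.9 cm
78,482 = 1.118 × 10⁻⁵ × 12.9 × N²
N² = 78,482 / (14.4222 × 10⁻⁵) = 544,174,953
N ≈ √544,174,953 ≈ 23,327.6

≈ 23330 RPM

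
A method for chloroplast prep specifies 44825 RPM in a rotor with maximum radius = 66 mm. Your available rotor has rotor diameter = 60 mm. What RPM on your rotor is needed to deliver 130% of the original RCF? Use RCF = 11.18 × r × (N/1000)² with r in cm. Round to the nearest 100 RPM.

Original rotor: r = 66 mm = 6.6 cm
RCF = 11.18 × r × (N/1000)²
RCF_original = 11.18 × 6.6 × (44.825)² = 11.18 × 6.6 × 2,009.280625 ≈ 148,260.8 × g
Target RCF = 1.3 × 148,260.8 ≈ 192,739 × g
Your rotor: r = 60 mm / 2 = 30 mm = 3 cm
192,739 = 11.18 × 3 × (N/1000)²
(N/1000)² = 192,739 / 33.54 = 5746.541
N = 1000 × √5746.541 ≈ 75,805.9

≈ 75800 RPM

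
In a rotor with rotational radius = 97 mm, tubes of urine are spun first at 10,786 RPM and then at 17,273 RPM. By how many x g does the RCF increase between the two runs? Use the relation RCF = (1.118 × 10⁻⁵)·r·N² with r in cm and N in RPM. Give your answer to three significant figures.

≈ 19700 x g

r = 97 mm = 9.7 cm
RCF₁ = 1.118 × 10⁻⁵ × 9.7 × (10786)² = 1.118 × 10⁻⁵ × 9.7 × 116,337,796 ≈ 12,616.4 × g
RCF₂ = 1.118 × 10⁻⁵ × 9.7 × (17273)² = 1.118 × 10⁻⁵ × 9.7 × 298,356,529 ≈ 32,355.6 × g
Increase = 32,355.6 − 12,616.4 = 19,739.2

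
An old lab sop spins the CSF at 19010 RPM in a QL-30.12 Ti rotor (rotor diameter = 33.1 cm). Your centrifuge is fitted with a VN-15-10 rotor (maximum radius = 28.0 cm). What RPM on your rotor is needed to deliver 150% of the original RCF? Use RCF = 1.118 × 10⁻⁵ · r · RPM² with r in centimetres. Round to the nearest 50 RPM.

≈ 17900 RPM

Original rotor: r = 33.1 / 2 = 16.55 cm
RCF_original = 1.118 × 10⁻⁵ × 16.55 × (19010)² = 1.118 × 10⁻⁵ × 16.55 × 361,380,100 ≈ 66,865.8 × g
Target RCF = 1.5 × 66,865.8 ≈ 100,298.7 × g
100,298.7 = 1.118 × 10⁻⁵ × 28 × N²
N² = 100,298.7 / (31.304 × 10⁻⁵) = 320,402,185
N ≈ √320,402,185 ≈ 17,899.8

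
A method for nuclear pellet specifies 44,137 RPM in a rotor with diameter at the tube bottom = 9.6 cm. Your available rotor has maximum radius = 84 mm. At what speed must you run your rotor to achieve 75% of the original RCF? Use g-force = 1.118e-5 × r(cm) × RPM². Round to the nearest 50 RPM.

Original rotor: r = 9.6 / 2 = 4.8 cm
RCF = 1.118 × 10⁻⁵ × r × N²
RCF_original = 1.118 × 10⁻⁵ × 4.8 × (44137)² = 1.118 × 10⁻⁵ × 4.8 × 1,948,074,769 ≈ 104,541.5 × g
Target RCF = 0.75 × 104,541.5 ≈ 78,406.1 × g
Your rotor: r = 84 mm = 8.4 cm
78,406.1 = 1.118 × 10⁻⁵ × 8.4 × N²
N² = 78,406.1 / (9.3912 × 10⁻⁵) = 834,889,045
N ≈ √834,889,045 ≈ 28,894.4

≈ 28900 RPM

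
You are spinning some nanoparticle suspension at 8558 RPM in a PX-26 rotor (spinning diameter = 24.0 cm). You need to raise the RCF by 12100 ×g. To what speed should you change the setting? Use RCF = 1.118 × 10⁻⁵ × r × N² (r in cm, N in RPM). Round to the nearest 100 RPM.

r = 24.0 / 2 = 12 cm
Current RCF = 1.118 × 10⁻⁵ × 12 × (8558)² = 1.118 × 10⁻⁵ × 12 × 73,239,364 ≈ 9,825.8 × g
Target RCF = 9,825.8 + 12,100 = 21,925.8 × g
N² = 21,925.8 / (13.416 × 10⁻⁵) = 163,430,233
N ≈ √163,430,233 ≈ 12,784.0

≈ 12800 RPM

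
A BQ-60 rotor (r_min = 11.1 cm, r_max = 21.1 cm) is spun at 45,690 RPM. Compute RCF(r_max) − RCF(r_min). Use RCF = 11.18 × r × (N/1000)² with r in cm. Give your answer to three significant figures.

RCF_max = 11.18 × 21.1 × (45.69)² = 11.18 × 21.1 × 2,087.5761 ≈ 492,455 × g
RCF_min = 11.18 × 11.1 × (45.69)² = 11.18 × 11.1 × 2,087.5761 ≈ 259,064 × g
ΔRCF = 492,455 − 259,064 = 233,391

≈ 233000 g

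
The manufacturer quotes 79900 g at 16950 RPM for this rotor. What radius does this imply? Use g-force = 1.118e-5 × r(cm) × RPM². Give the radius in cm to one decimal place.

79900 = 1.118 × 10⁻⁵ × r × (16950)²
r = 79900 / (1.118 × 10⁻⁵ × 287,302,500) = 79900 / 3212.042 ≈ 24.875 cm

r ≈ 24.9 cm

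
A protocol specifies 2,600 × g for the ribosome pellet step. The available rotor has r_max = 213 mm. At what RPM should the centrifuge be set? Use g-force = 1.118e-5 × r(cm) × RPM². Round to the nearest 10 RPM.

r = 213 mm = 21.3 cm
2,600 = 1.118 × 10⁻⁵ × 21.3 × N²
N² = 2,600 / (23.8134 × 10⁻⁵) = 10,918,223
N ≈ √10,918,223 ≈ 3,304.3

≈ 3300 RPM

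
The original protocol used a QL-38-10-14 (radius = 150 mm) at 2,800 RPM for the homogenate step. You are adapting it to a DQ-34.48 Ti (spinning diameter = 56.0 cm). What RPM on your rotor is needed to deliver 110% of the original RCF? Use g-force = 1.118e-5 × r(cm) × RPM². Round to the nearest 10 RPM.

Original rotor: r = 150 mm = 15.0 cm
RCF_original = 1.118 × 10⁻⁵ × 15 × (2800)² = 1.118 × 10⁻⁵ × 15 × 7,840,000 ≈ 1,314.8 × g
Target RCF = 1.1 × 1,314.8 ≈ 1,446.3 × g
Your rotor: r = 56.0 / 2 = 28 cm
1,446.3 = 1.118 × 10⁻⁵ × 28 × N²
N² = 1,446.3 / (31.304 × 10⁻⁵) = 4,620,176
N ≈ √4,620,176 ≈ 2,149.5

2150 RPM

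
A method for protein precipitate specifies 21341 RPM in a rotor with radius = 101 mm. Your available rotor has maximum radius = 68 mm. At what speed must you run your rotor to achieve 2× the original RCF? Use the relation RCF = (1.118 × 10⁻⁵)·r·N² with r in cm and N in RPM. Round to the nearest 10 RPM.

36780 RPM

Original rotor: r = 101 mm = 10.1 cm
RCF_original = 1.118 × 10⁻⁵ × 10.1 × (21341)² = 1.118 × 10⁻⁵ × 10.1 × 455,438,281 ≈ 51,427.2 × g
Target RCF = 2 × 51,427.2 ≈ 102,854.4 × g
Your rotor: r = 68 mm = 6.8 cm
102,854.4 = 1.118 × 10⁻⁵ × 6.8 × N²
N² = 102,854.4 / (7.6024 × 10⁻⁵) = 1,352,920,130
N ≈ √1,352,920,130 ≈ 36,782.1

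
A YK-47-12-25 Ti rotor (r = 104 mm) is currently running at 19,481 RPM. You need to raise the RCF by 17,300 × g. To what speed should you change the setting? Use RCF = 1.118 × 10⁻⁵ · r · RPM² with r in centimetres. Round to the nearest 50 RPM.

r = 104 mm = 10.4 cm
Current RCF = 1.118 × 10⁻⁵ × 10.4 × (19481)² = 1.118 × 10⁻⁵ × 10.4 × 379,509,361 ≈ 44,126.3 × g
Target RCF = 44,126.3 + 17,300 = 61,426.3 × g
N² = 61,426.3 / (11.6272 × 10⁻⁵) = 528,298,301
N ≈ √528,298,301 ≈ 22,984.7

23000 RPM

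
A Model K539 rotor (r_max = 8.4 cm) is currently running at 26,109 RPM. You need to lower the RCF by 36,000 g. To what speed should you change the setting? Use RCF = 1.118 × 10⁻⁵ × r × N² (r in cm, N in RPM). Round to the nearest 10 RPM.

Current RCF = 1.118 × 10⁻⁵ × 8.4 × (26109)² = 1.118 × 10⁻⁵ × 8.4 × 681,679,881 ≈ 64,017.9 × g
Target RCF = 64,017.9 − 36,000 = 28,017.9 × g
N² = 28,017.9 / (9.3912 × 10⁻⁵) = 298,342,065
N ≈ √298,342,065 ≈ 17,272.6

N₂ ≈ 17270 RPM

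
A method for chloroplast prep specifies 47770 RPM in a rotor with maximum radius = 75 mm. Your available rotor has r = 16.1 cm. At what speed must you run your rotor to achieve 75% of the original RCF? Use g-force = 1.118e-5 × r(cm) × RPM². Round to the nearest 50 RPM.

Original rotor: r = 75 mm = 7.5 cm
RCF = 1.118 × 10⁻⁵ × r × N²
RCF_original = 1.118 × 10⁻⁵ × 7.5 × (47770)² = 1.118 × 10⁻⁵ × 7.5 × 2,281,972,900 ≈ 191,343.4 × g
Target RCF = 0.75 × 191,343.4 ≈ 143,507.5 × g
143,507.5 = 1.118 × 10⁻⁵ × 16.1 × N²
N² = 143,507.5 / (17.9998 × 10⁻⁵) = 797,272,747
N ≈ √797,272,747 ≈ 28,236.0

≈ 28250 RPM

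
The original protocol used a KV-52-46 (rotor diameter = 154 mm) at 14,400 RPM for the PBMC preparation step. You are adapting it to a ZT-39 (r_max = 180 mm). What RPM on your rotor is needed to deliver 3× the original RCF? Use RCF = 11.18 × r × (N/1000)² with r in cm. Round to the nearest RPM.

16313 RPM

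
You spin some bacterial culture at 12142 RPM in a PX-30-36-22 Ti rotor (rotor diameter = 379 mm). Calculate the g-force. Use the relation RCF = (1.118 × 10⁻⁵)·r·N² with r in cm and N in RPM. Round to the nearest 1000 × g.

r = 379 mm / 2 = 189.5 mm = 18.95 cm
RCF = 1.118 × 10⁻⁵ × 18.95 × (12142)² = 1.118 × 10⁻⁵ × 18.95 × 147,428,164 ≈ 31,234.3 × g

31000 x g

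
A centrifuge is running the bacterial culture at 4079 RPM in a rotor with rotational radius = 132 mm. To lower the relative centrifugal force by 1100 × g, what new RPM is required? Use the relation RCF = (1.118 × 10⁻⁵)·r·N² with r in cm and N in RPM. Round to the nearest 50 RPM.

r = 132 mm = 13.2 cm
Current RCF = 1.118 × 10⁻⁵ × 13.2 × (4079)² = 1.118 × 10⁻⁵ × 13.2 × 16,638,241 ≈ 2,455.4 × g
Target RCF = 2,455.4 − 1,100 = 1,355.4 × g
N² = 1,355.4 / (14.7576 × 10⁻⁵) = 9,184,420
N ≈ √9,184,420 ≈ 3,030.6

≈ 3050 RPM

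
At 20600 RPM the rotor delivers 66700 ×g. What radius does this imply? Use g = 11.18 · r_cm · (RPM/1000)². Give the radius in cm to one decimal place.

RCF = 11.18 × r × (N/1000)²
66700 = 11.18 × r × (20.6)²
r = 66700 / (11.18 × 424.36) = 66700 / 4744.345 ≈ 14.059 cm

r ≈ 14.1 cm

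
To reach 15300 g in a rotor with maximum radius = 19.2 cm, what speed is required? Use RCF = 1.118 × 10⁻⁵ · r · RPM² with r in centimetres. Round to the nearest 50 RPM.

N ≈ 8450 RPM

15,300 = 1.118 × 10⁻⁵ × 19.2 × N²
N² = 15,300 / (21.4656 × 10⁻⁵) = 71,276,834
N ≈ √71,276,834 ≈ 8,442.6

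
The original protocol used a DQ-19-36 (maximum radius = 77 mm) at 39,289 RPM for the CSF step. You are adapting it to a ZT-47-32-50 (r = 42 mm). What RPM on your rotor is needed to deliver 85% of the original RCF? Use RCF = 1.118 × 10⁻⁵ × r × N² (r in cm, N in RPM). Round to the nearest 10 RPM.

Original rotor: r = 77 mm = 7.7 cm
RCF_original = 1.118 × 10⁻⁵ × 7.7 × (39289)² = 1.118 × 10⁻⁵ × 7.7 × 1,543,625,521 ≈ 132,884.5 × g
Target RCF = 0.85 × 132,884.5 ≈ 112,951.8 × g
Your rotor: r = 42 mm = 4.2 cm
112,951.8 = 1.118 × 10⁻⁵ × 4.2 × N²
N² = 112,951.8 / (4.6956 × 10⁻⁵) = 2,405,481,728
N ≈ √2,405,481,728 ≈ 49,045.7

49050 RPM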